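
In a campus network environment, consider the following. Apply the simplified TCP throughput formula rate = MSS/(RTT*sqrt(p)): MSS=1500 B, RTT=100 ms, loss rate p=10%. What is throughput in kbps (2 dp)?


Given: MSS = 1500 bytes, RTT = 100 ms, loss = 10%
RTT in seconds = 100 / 1000 = 0.1
Loss rate = 10% = 0.1
sqrt(loss) = sqrt(0.1) = 0.316227766017
Throughput (bytes/s) = 1500 / (0.1 * 0.316227766017) = 47434.1649
Throughput (kbps) = 47434.1649 * 8 / 1000 = 379.473319 -> 379.47 kbps (2 dp)

379.47


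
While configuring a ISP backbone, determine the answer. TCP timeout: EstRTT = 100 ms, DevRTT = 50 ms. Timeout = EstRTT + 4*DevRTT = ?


Given: EstRTT = 100 ms, DevRTT = 50 ms
Timeout = EstRTT + 4 * DevRTT
4 * DevRTT = 4 * 50 = 200
Timeout = 100 + 200 = 300 ms

300


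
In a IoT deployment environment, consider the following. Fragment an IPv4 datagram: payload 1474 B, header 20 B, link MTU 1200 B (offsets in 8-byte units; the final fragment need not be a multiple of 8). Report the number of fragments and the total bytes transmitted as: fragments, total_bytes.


Max data per non-final fragment = floor((MTU - header)/8)*8 = floor((1200 - 20)/8)*8 = floor(1180/8)*8 = 1176 B
Final fragment needs no 8-byte alignment: it can carry up to MTU - header = 1180 B
Non-final fragments needed = ceil((payload - 1180) / 1176) = ceil(294/1176) = ceil(0.2500) = 1
Number of fragments = 1 + 1 = 2
Fragment sizes (data): 1 * 1176 B + 298 B (last, 298 <= 1180 OK)
Total bytes sent = payload + n_frags * header = 1474 + 2*20 = 1474 + 40 = 1514 B

2, 1514


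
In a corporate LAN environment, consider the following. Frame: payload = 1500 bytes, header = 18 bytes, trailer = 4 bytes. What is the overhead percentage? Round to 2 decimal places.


Given: payload = 1500 B, header = 18 B, trailer = 4 B
Overhead bytes = header + trailer = 18 + 4 = 22
Total frame = payload + overhead = 1500 + 22 = 1522
Overhead % = 22 / 1522 * 100 = 1.4455% -> 1.45% (2 dp)

1.45


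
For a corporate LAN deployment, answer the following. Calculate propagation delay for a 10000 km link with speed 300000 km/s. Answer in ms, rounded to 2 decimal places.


Given: distance = 10000 km, speed = 300000 km/s
Delay = distance / speed = 10000 / 300000 seconds
Delay in ms = 10000 * 1000 / 300000
Delay = 33.3333 ms
Rounded to 2 dp = 33.33 ms

33.33


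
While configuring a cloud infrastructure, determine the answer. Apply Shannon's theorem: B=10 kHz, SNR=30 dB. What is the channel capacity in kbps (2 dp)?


Given: B = 10 kHz, SNR = 30 dB
SNR linear = 10^(30/10) = 1000
1 + SNR = 1001
log2(1001) = 9.9672262588
C = 10 * 1000 * 9.9672262588 = 99672.2626 bps
C = 99.672263 kbps -> 99.67 kbps (2 dp)

99.67


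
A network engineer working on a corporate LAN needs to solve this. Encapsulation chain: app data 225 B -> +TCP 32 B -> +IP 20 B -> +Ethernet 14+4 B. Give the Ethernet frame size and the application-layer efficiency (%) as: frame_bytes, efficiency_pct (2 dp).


TCP segment = 225 + 32 = 257 B
IP packet = 257 + 20 = 277 B
Ethernet frame = 277 + 14 + 4 = 295 B
Efficiency = app / frame = 225 / 295 = 0.762712 = 76.2712% -> 76.27% (2 dp)

295, 76.27


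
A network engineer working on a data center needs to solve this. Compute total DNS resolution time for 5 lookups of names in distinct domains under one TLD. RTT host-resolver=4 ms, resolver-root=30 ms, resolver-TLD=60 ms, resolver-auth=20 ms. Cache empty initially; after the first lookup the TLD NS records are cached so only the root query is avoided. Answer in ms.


Lookup 1 (cold cache): local + root + TLD + auth = 4 + 30 + 60 + 20 = 114 ms
Lookups 2..5 (TLD NS cached -> skip root; new domain -> still ask TLD and auth): local + TLD + auth = 4 + 60 + 20 = 84 ms each
Remaining 4 lookups: 4 * 84 = 336 ms
Total = 114 + 336 = 450 ms

450


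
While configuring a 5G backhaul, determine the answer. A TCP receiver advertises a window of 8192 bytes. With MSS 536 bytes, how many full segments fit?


Given: RWND = 8192 bytes, MSS = 536 bytes
Full segments = floor(RWND / MSS)
Full segments = floor(8192 / 536)
Full segments = floor(15.2836) = 15

15


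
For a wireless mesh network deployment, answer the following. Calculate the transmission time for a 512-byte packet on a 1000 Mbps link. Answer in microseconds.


Given: packet = 512 bytes, bandwidth = 1000 Mbps
Packet in bits = 512 * 8 = 4096 bits
Bandwidth = 1000 * 10^6 = 1000000000 bps
Time = 4096 / 1000000000 seconds
Time in us = 4096 * 10^6 / 1000000000 = 4.096

4.096


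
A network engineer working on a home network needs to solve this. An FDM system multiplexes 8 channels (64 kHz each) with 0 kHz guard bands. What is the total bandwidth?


Given: 8 channels, 64 kHz each, guard = 0 kHz
Channel bandwidth = 8 * 64 = 512 kHz
Guard bands = 7 gaps * 0 kHz = 0 kHz
Total = 512 + 0 = 512 kHz

512


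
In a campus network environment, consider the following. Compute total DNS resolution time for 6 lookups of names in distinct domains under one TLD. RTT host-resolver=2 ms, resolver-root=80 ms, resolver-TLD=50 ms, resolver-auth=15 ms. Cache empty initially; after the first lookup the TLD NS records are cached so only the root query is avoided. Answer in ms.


Lookup 1 (cold cache): local + root + TLD + auth = 2 + 80 + 50 + 15 = 147 ms
Lookups 2..6 (TLD NS cached -> skip root; new domain -> still ask TLD and auth): local + TLD + auth = 2 + 50 + 15 = 67 ms each
Remaining 5 lookups: 5 * 67 = 335 ms
Total = 147 + 335 = 482 ms

482


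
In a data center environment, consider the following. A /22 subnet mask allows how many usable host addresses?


Given: subnet mask /22
Host bits = 32 - 22 = 10
Total addresses = 2^10 = 1024
Usable hosts = 1024 - 2 (network + broadcast) = 1022

1022


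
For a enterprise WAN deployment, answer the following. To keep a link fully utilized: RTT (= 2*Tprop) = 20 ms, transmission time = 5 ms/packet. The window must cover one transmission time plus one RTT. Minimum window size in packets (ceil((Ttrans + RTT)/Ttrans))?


Given: Ttrans = 5 ms, RTT = 20 ms (= 2 * Tprop, Tprop = 10 ms)
Time until first ACK returns = Ttrans + RTT = 5 + 20 = 25 ms
Need W * Ttrans >= Ttrans + RTT  ->  W >= (Ttrans + RTT) / Ttrans
(Ttrans + RTT) / Ttrans = 25 / 5 = 5
W_min = ceil(5) = 5

5


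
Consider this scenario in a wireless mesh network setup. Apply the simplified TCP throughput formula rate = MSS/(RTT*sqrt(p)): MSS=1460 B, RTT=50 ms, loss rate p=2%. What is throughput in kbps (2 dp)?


Given: MSS = 1460 bytes, RTT = 50 ms, loss = 2%
RTT in seconds = 50 / 1000 = 0.05
Loss rate = 2% = 0.02
sqrt(loss) = sqrt(0.02) = 0.141421356237
Throughput (bytes/s) = 1460 / (0.05 * 0.141421356237) = 206475.1801
Throughput (kbps) = 206475.1801 * 8 / 1000 = 1651.801441 -> 1651.80 kbps (2 dp)

1651.80


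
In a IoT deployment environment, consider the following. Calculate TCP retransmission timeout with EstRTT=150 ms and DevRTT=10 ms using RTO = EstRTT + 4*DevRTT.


Given: EstRTT = 150 ms, DevRTT = 10 ms
Timeout = EstRTT + 4 * DevRTT
4 * DevRTT = 4 * 10 = 40
Timeout = 150 + 40 = 190 ms

190


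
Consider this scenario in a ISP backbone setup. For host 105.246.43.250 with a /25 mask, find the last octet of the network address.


Given: IP = 105.246.43.250, prefix = /25
Subnet mask = 255.255.255.128
Last octet of IP: 250
Last octet of mask: 128
Network last octet = 250 AND 128 = 128

128


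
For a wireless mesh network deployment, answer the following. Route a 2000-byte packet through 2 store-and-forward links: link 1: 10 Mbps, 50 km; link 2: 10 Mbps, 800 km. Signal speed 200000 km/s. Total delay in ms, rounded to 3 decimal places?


Packet = 2000 bytes = 16000 bits. Store-and-forward: sum (t_trans + t_prop) per link.
Link 1: t_trans = 16000/(10*10^6) s = 1.6000 ms; t_prop = 50/200000 s = 0.2500 ms; subtotal = 1.8500 ms
Link 2: t_trans = 16000/(10*10^6) s = 1.6000 ms; t_prop = 800/200000 s = 4.0000 ms; subtotal = 5.6000 ms
End-to-end = 1.8500 + 5.6000 = 7.4500 ms -> 7.450 ms (3 dp)

7.450


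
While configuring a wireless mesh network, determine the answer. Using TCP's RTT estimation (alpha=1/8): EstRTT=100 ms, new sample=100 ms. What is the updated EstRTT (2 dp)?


Given: EstRTT = 100 ms, SampleRTT = 100 ms, alpha = 1/8
New EstRTT = (1 - alpha) * EstRTT + alpha * SampleRTT
(7/8) * 100 = 87.5
(1/8) * 100 = 12.5
New EstRTT = 87.5 + 12.5 = 100 ms -> 100.00 ms (2 dp)

100.00


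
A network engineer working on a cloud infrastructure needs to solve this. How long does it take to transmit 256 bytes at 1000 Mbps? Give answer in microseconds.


Given: packet = 256 bytes, bandwidth = 1000 Mbps
Packet in bits = 256 * 8 = 2048 bits
Bandwidth = 1000 * 10^6 = 1000000000 bps
Time = 2048 / 1000000000 seconds
Time in us = 2048 * 10^6 / 1000000000 = 2.048

2.048


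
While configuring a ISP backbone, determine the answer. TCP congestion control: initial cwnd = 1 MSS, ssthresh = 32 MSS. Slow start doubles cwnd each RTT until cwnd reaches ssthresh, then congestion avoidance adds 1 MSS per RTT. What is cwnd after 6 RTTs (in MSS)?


RTT 0: cwnd = 1 MSS (initial)
RTT 1: cwnd = 2 MSS (slow start, doubled)
RTT 2: cwnd = 4 MSS (slow start, doubled)
RTT 3: cwnd = 8 MSS (slow start, doubled)
RTT 4: cwnd = 16 MSS (slow start, doubled)
RTT 5: cwnd = 32 MSS (slow start, doubled)
RTT 6: cwnd = 33 MSS (congestion avoidance, +1)

33


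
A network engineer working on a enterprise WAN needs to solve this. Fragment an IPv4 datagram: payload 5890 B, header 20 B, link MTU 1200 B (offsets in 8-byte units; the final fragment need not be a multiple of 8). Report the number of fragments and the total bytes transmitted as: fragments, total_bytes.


Max data per non-final fragment = floor((MTU - header)/8)*8 = floor((1200 - 20)/8)*8 = floor(1180/8)*8 = 1176 B
Final fragment needs no 8-byte alignment: it can carry up to MTU - header = 1180 B
Non-final fragments needed = ceil((payload - 1180) / 1176) = ceil(4710/1176) = ceil(4.0051) = 5
Number of fragments = 5 + 1 = 6
Fragment sizes (data): 5 * 1176 B + 10 B (last, 10 <= 1180 OK)
Total bytes sent = payload + n_frags * header = 5890 + 6*20 = 5890 + 120 = 6010 B

6, 6010


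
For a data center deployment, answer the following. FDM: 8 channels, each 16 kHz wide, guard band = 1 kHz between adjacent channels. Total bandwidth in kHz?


Given: 8 channels, 16 kHz each, guard = 1 kHz
Channel bandwidth = 8 * 16 = 128 kHz
Guard bands = 7 gaps * 1 kHz = 7 kHz
Total = 128 + 7 = 135 kHz

135


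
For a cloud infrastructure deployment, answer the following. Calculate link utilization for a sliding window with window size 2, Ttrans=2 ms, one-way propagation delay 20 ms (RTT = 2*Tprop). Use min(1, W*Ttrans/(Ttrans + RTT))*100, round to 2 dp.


Given: W = 2, Ttrans = 2 ms, RTT = 40 ms (= 2 * Tprop, Tprop = 20 ms)
Cycle time = Ttrans + RTT = 2 + 40 = 42 ms (first packet sent until its ACK returns)
W * Ttrans = 2 * 2 = 4 ms of sending per cycle
W * Ttrans / (Ttrans + RTT) = 4 / 42 = 0.095238
U = min(1, 0.095238) = 0.095238
U% = 9.52%

9.52


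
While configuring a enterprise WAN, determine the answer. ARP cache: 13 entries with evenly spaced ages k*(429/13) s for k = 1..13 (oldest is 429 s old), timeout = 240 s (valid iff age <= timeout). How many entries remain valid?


Ages are k * 429/13 s for k = 1..13 (spacing = 33.0000 s).
Entry k is valid iff k * 429/13 <= 240 iff k <= 13 * 240 / 429 = 7.2727
n_valid = floor(7.2727) = 7
(n_stale = 13 - 7 = 6)

7


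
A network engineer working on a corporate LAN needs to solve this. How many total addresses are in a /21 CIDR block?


Given: CIDR prefix /21
Host bits = 32 - 21 = 11
Total addresses = 2^11 = 2048

2048


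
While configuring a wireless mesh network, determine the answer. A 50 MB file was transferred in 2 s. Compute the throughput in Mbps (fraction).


Given: file = 50 MB, time = 2 s
File in Mb = 50 * 8 = 400 Mb
Throughput = 400 / 2 Mbps
Throughput = 200 Mbps

200


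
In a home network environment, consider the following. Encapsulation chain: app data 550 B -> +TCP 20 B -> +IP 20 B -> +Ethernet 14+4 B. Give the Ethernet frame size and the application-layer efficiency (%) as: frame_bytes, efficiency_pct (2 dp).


TCP segment = 550 + 20 = 570 B
IP packet = 570 + 20 = 590 B
Ethernet frame = 590 + 14 + 4 = 608 B
Efficiency = app / frame = 550 / 608 = 0.904605 = 90.4605% -> 90.46% (2 dp)

608, 90.46


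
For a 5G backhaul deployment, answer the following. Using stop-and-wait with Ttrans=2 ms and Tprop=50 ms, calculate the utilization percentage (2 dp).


Given: Ttrans = 2 ms, Tprop = 50 ms
RTT = 2 * Tprop = 2 * 50 = 100 ms
U = Ttrans / (Ttrans + RTT)
U = 2 / (2 + 100)
U = 2 / 102 = 0.019608
U% = 1.96%

1.96


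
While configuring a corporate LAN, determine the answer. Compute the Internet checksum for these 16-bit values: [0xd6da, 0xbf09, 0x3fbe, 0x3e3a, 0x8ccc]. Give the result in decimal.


Given words: [0xd6da, 0xbf09, 0x3fbe, 0x3e3a, 0x8ccc]
Step 1: Sum all words
Raw sum = 55002 + 48905 + 16318 + 15930 + 36044 = 172199
Step 2: Fold carry: (41127 + 2) = 41129
One's complement = ~41129 & 0xFFFF = 24406

24406


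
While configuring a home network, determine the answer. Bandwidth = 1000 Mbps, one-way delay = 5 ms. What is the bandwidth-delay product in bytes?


Given: bandwidth = 1000 Mbps, delay = 5 ms
BDP in bits = 1000 * 10^6 * 5 / 1000
BDP in bits = 5000000
BDP in bytes = 5000000 / 8 = 625000

625000


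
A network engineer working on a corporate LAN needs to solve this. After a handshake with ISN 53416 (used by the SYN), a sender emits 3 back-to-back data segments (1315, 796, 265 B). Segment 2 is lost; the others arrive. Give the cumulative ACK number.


SYN uses sequence number 53416; first data byte = ISN + 1 = 53417.
Segment 1: SEQ = 53417, len = 1315 B, covers [53417, 54731]
Segment 2: SEQ = 54732, len = 796 B, covers [54732, 55527] [LOST]
Segment 3: SEQ = 55528, len = 265 B, covers [55528, 55792]
In-order data received: bytes [53417, 54731] (segments 1..1).
Segment 2 missing -> gap begins at byte 54732; later segments buffered out of order.
Cumulative ACK = next expected in-order byte = 53417 + 1315 = 54732

54732


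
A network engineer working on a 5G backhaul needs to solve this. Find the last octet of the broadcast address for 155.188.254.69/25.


Given: IP = 155.188.254.69, prefix = /25
Host bits = 32 - 25 = 7
Network last octet = 69 AND mask = 0
Host part size = 2^7 - 1 = 127
Broadcast last octet = 0 OR 127 = 127

127


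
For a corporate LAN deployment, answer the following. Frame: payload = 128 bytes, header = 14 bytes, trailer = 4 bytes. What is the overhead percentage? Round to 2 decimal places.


Given: payload = 128 B, header = 14 B, trailer = 4 B
Overhead bytes = header + trailer = 14 + 4 = 18
Total frame = payload + overhead = 128 + 18 = 146
Overhead % = 18 / 146 * 100 = 12.3288% -> 12.33% (2 dp)

12.33


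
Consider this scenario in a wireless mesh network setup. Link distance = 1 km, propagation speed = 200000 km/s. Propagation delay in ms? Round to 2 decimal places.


Given: distance = 1 km, speed = 200000 km/s
Delay = distance / speed = 1 / 200000 seconds
Delay in ms = 1 * 1000 / 200000
Delay = 0.0050 ms
Rounded to 2 dp = 0.01 ms

0.01


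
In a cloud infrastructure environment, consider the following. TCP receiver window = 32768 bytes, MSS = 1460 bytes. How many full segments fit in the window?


Given: RWND = 32768 bytes, MSS = 1460 bytes
Full segments = floor(RWND / MSS)
Full segments = floor(32768 / 1460)
Full segments = floor(22.4438) = 22

22


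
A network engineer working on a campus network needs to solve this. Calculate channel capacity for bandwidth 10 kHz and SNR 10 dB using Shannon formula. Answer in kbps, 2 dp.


Given: B = 10 kHz, SNR = 10 dB
SNR linear = 10^(10/10) = 10
1 + SNR = 11
log2(11) = 3.4594316186
C = 10 * 1000 * 3.4594316186 = 34594.3162 bps
C = 34.594316 kbps -> 34.59 kbps (2 dp)

34.59


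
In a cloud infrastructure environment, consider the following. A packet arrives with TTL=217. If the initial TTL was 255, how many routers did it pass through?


Given: initial TTL = 255, received TTL = 217
Hops = initial TTL - received TTL
Hops = 255 - 217 = 38

38


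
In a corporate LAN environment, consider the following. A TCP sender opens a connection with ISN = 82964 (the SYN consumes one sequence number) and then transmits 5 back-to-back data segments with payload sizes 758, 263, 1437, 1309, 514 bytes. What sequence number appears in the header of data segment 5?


The SYN occupies sequence number ISN = 82964, so the first data byte is ISN + 1 = 82965.
SEQ of data segment i = (ISN + 1) + sum of payload sizes of segments 1..i-1.
Segment 1: SEQ = 82965, payload = 758 bytes
Segment 2: SEQ = 83723, payload = 263 bytes
Segment 3: SEQ = 83986, payload = 1437 bytes
Segment 4: SEQ = 85423, payload = 1309 bytes
Segment 5: SEQ = 86732, payload = 514 bytes
SEQ of segment 5 = 82965 + 758 + 263 + 1437 + 1309 = 86732

86732


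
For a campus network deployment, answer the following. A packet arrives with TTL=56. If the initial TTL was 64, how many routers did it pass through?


Given: initial TTL = 64, received TTL = 56
Hops = initial TTL - received TTL
Hops = 64 - 56 = 8

8


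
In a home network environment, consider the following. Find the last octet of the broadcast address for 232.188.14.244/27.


Given: IP = 232.188.14.244, prefix = /27
Host bits = 32 - 27 = 5
Network last octet = 244 AND mask = 224
Host part size = 2^5 - 1 = 31
Broadcast last octet = 224 OR 31 = 255

255


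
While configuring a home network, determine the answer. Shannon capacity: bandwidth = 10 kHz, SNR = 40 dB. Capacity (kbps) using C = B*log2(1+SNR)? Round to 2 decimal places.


Given: B = 10 kHz, SNR = 40 dB
SNR linear = 10^(40/10) = 10000
1 + SNR = 10001
log2(10001) = 13.2878566418
C = 10 * 1000 * 13.2878566418 = 132878.5664 bps
C = 132.878566 kbps -> 132.88 kbps (2 dp)

132.88


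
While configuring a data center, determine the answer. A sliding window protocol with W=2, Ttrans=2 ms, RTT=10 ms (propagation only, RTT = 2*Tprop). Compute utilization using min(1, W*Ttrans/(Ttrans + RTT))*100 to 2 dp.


Given: W = 2, Ttrans = 2 ms, RTT = 10 ms (= 2 * Tprop, Tprop = 5 ms)
Cycle time = Ttrans + RTT = 2 + 10 = 12 ms (first packet sent until its ACK returns)
W * Ttrans = 2 * 2 = 4 ms of sending per cycle
W * Ttrans / (Ttrans + RTT) = 4 / 12 = 0.333333
U = min(1, 0.333333) = 0.333333
U% = 33.33%

33.33


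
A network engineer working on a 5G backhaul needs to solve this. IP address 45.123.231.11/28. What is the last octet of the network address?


Given: IP = 45.123.231.11, prefix = /28
Subnet mask = 255.255.255.240
Last octet of IP: 11
Last octet of mask: 240
Network last octet = 11 AND 240 = 0

0


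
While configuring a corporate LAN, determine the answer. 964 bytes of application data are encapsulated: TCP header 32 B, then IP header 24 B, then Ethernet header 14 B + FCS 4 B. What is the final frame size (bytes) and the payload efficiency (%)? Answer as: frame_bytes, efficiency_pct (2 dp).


TCP segment = 964 + 32 = 996 B
IP packet = 996 + 24 = 1020 B
Ethernet frame = 1020 + 14 + 4 = 1038 B
Efficiency = app / frame = 964 / 1038 = 0.928709 = 92.8709% -> 92.87% (2 dp)

1038, 92.87


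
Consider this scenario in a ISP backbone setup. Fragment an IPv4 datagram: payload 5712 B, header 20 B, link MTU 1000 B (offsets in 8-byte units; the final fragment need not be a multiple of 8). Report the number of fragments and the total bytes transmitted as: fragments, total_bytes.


Max data per non-final fragment = floor((MTU - header)/8)*8 = floor((1000 - 20)/8)*8 = floor(980/8)*8 = 976 B
Final fragment needs no 8-byte alignment: it can carry up to MTU - header = 980 B
Non-final fragments needed = ceil((payload - 980) / 976) = ceil(4732/976) = ceil(4.8484) = 5
Number of fragments = 5 + 1 = 6
Fragment sizes (data): 5 * 976 B + 832 B (last, 832 <= 980 OK)
Total bytes sent = payload + n_frags * header = 5712 + 6*20 = 5712 + 120 = 5832 B

6, 5832


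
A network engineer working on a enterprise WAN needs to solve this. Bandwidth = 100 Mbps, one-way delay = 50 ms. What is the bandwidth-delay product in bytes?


Given: bandwidth = 100 Mbps, delay = 50 ms
BDP in bits = 100 * 10^6 * 50 / 1000
BDP in bits = 5000000
BDP in bytes = 5000000 / 8 = 625000

625000


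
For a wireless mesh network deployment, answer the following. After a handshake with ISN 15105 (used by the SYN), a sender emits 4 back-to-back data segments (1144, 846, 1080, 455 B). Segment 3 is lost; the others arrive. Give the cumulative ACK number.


SYN uses sequence number 15105; first data byte = ISN + 1 = 15106.
Segment 1: SEQ = 15106, len = 1144 B, covers [15106, 16249]
Segment 2: SEQ = 16250, len = 846 B, covers [16250, 17095]
Segment 3: SEQ = 17096, len = 1080 B, covers [17096, 18175] [LOST]
Segment 4: SEQ = 18176, len = 455 B, covers [18176, 18630]
In-order data received: bytes [15106, 17095] (segments 1..2).
Segment 3 missing -> gap begins at byte 17096; later segments buffered out of order.
Cumulative ACK = next expected in-order byte = 15106 + 1144 + 846 = 17096

17096


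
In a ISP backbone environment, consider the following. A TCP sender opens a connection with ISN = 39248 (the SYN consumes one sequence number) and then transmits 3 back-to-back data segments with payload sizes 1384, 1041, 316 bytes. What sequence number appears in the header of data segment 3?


The SYN occupies sequence number ISN = 39248, so the first data byte is ISN + 1 = 39249.
SEQ of data segment i = (ISN + 1) + sum of payload sizes of segments 1..i-1.
Segment 1: SEQ = 39249, payload = 1384 bytes
Segment 2: SEQ = 40633, payload = 1041 bytes
Segment 3: SEQ = 41674, payload = 316 bytes
SEQ of segment 3 = 39249 + 1384 + 1041 = 41674

41674


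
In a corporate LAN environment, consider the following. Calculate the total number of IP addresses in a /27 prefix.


Given: CIDR prefix /27
Host bits = 32 - 27 = 5
Total addresses = 2^5 = 32

32


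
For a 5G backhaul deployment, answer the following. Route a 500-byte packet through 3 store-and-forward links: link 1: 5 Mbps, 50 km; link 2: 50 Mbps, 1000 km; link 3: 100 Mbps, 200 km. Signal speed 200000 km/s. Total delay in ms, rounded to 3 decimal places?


Packet = 500 bytes = 4000 bits. Store-and-forward: sum (t_trans + t_prop) per link.
Link 1: t_trans = 4000/(5*10^6) s = 0.8000 ms; t_prop = 50/200000 s = 0.2500 ms; subtotal = 1.0500 ms
Link 2: t_trans = 4000/(50*10^6) s = 0.0800 ms; t_prop = 1000/200000 s = 5.0000 ms; subtotal = 5.0800 ms
Link 3: t_trans = 4000/(100*10^6) s = 0.0400 ms; t_prop = 200/200000 s = 1.0000 ms; subtotal = 1.0400 ms
End-to-end = 1.0500 + 5.0800 + 1.0400 = 7.1700 ms -> 7.170 ms (3 dp)

7.170


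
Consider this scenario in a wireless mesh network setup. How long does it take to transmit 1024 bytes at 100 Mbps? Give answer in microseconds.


Given: packet = 1024 bytes, bandwidth = 100 Mbps
Packet in bits = 1024 * 8 = 8192 bits
Bandwidth = 100 * 10^6 = 100000000 bps
Time = 8192 / 100000000 seconds
Time in us = 8192 * 10^6 / 100000000 = 81.92

81.92


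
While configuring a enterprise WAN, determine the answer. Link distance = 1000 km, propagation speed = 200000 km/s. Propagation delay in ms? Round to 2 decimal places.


Given: distance = 1000 km, speed = 200000 km/s
Delay = distance / speed = 1000 / 200000 seconds
Delay in ms = 1000 * 1000 / 200000
Delay = 5.0000 ms
Rounded to 2 dp = 5.00 ms

5.00


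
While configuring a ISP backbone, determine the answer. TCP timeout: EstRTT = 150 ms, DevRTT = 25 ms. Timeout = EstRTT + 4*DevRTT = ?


Given: EstRTT = 150 ms, DevRTT = 25 ms
Timeout = EstRTT + 4 * DevRTT
4 * DevRTT = 4 * 25 = 100
Timeout = 150 + 100 = 250 ms

250


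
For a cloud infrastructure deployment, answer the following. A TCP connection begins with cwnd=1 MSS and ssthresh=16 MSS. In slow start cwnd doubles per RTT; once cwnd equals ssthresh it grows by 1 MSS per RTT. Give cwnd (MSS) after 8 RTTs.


RTT 0: cwnd = 1 MSS (initial)
RTT 1: cwnd = 2 MSS (slow start, doubled)
RTT 2: cwnd = 4 MSS (slow start, doubled)
RTT 3: cwnd = 8 MSS (slow start, doubled)
RTT 4: cwnd = 16 MSS (slow start, doubled)
RTT 5: cwnd = 17 MSS (congestion avoidance, +1)
RTT 6: cwnd = 18 MSS (congestion avoidance, +1)
RTT 7: cwnd = 19 MSS (congestion avoidance, +1)
RTT 8: cwnd = 20 MSS (congestion avoidance, +1)

20


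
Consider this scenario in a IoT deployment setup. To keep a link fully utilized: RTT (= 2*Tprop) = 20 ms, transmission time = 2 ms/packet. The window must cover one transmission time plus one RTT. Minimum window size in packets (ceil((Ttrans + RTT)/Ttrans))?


Given: Ttrans = 2 ms, RTT = 20 ms (= 2 * Tprop, Tprop = 10 ms)
Time until first ACK returns = Ttrans + RTT = 2 + 20 = 22 ms
Need W * Ttrans >= Ttrans + RTT  ->  W >= (Ttrans + RTT) / Ttrans
(Ttrans + RTT) / Ttrans = 22 / 2 = 11
W_min = ceil(11) = 11

11


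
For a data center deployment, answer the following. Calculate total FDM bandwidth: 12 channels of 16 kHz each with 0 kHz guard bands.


Given: 12 channels, 16 kHz each, guard = 0 kHz
Channel bandwidth = 12 * 16 = 192 kHz
Guard bands = 11 gaps * 0 kHz = 0 kHz
Total = 192 + 0 = 192 kHz

192


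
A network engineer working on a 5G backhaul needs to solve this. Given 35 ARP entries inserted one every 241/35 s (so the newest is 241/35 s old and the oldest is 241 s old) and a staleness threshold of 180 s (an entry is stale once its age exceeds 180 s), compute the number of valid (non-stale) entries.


Ages are k * 241/35 s for k = 1..35 (spacing = 6.8857 s).
Entry k is valid iff k * 241/35 <= 180 iff k <= 35 * 180 / 241 = 26.1411
n_valid = floor(26.1411) = 26
(n_stale = 35 - 26 = 9)

26


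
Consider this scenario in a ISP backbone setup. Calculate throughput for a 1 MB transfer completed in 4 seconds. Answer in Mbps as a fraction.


Given: file = 1 MB, time = 4 s
File in Mb = 1 * 8 = 8 Mb
Throughput = 8 / 4 Mbps
Throughput = 2 Mbps

2


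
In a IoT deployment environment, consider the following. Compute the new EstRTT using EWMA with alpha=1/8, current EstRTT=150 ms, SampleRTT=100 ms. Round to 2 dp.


Given: EstRTT = 150 ms, SampleRTT = 100 ms, alpha = 1/8
New EstRTT = (1 - alpha) * EstRTT + alpha * SampleRTT
(7/8) * 150 = 131.25
(1/8) * 100 = 12.5
New EstRTT = 131.25 + 12.5 = 143.75 ms -> 143.75 ms (2 dp)

143.75


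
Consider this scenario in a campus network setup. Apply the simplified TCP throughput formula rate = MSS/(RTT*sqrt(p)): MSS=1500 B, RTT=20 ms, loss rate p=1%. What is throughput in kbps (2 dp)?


Given: MSS = 1500 bytes, RTT = 20 ms, loss = 1%
RTT in seconds = 20 / 1000 = 0.02
Loss rate = 1% = 0.01
sqrt(loss) = sqrt(0.01) = 0.1
Throughput (bytes/s) = 1500 / (0.02 * 0.1) = 750000.0000
Throughput (kbps) = 750000.0000 * 8 / 1000 = 6000.000000 -> 6000.00 kbps (2 dp)

6000.00


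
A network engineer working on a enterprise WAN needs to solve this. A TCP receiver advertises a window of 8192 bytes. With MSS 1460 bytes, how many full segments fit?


Given: RWND = 8192 bytes, MSS = 1460 bytes
Full segments = floor(RWND / MSS)
Full segments = floor(8192 / 1460)
Full segments = floor(5.611) = 5

5


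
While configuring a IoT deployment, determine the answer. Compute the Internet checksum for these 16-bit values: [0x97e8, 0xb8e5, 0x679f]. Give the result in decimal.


Given words: [0x97e8, 0xb8e5, 0x679f]
Step 1: Sum all words
Raw sum = 38888 + 47333 + 26527 = 112748
Step 2: Fold carry: (47212 + 1) = 47213
One's complement = ~47213 & 0xFFFF = 18322

18322


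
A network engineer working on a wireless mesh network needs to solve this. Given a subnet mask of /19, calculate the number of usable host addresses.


Given: subnet mask /19
Host bits = 32 - 19 = 13
Total addresses = 2^13 = 8192
Usable hosts = 8192 - 2 (network + broadcast) = 8190

8190


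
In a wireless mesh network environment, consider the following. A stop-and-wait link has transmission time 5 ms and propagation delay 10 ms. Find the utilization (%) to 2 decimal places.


Given: Ttrans = 5 ms, Tprop = 10 ms
RTT = 2 * Tprop = 2 * 10 = 20 ms
U = Ttrans / (Ttrans + RTT)
U = 5 / (5 + 20)
U = 5 / 25 = 0.2
U% = 20.00%

20.00


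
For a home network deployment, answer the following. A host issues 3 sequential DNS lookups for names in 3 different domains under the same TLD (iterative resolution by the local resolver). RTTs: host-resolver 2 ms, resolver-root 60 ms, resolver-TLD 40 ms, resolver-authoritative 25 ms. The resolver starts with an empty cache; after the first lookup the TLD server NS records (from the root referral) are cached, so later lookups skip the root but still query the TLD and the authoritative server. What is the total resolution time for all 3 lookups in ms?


Lookup 1 (cold cache): local + root + TLD + auth = 2 + 60 + 40 + 25 = 127 ms
Lookups 2..3 (TLD NS cached -> skip root; new domain -> still ask TLD and auth): local + TLD + auth = 2 + 40 + 25 = 67 ms each
Remaining 2 lookups: 2 * 67 = 134 ms
Total = 127 + 134 = 261 ms

261


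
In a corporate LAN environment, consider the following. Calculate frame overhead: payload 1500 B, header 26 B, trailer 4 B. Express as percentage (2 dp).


Given: payload = 1500 B, header = 26 B, trailer = 4 B
Overhead bytes = header + trailer = 26 + 4 = 30
Total frame = payload + overhead = 1500 + 30 = 1530
Overhead % = 30 / 1530 * 100 = 1.9608% -> 1.96% (2 dp)

1.96


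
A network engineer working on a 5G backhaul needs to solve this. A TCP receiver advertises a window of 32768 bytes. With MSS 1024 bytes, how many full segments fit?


Given: RWND = 32768 bytes, MSS = 1024 bytes
Full segments = floor(RWND / MSS)
Full segments = floor(32768 / 1024)
Full segments = floor(32.0) = 32

32


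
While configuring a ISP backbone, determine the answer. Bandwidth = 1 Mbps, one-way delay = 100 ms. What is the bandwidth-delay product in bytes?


Given: bandwidth = 1 Mbps, delay = 100 ms
BDP in bits = 1 * 10^6 * 100 / 1000
BDP in bits = 100000
BDP in bytes = 100000 / 8 = 12500

12500


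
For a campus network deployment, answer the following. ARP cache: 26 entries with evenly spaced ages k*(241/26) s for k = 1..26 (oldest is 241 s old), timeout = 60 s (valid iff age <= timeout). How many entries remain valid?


Ages are k * 241/26 s for k = 1..26 (spacing = 9.2692 s).
Entry k is valid iff k * 241/26 <= 60 iff k <= 26 * 60 / 241 = 6.4730
n_valid = floor(6.4730) = 6
(n_stale = 26 - 6 = 20)

6


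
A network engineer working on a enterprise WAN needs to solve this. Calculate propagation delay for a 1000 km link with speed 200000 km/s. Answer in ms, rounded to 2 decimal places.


Given: distance = 1000 km, speed = 200000 km/s
Delay = distance / speed = 1000 / 200000 seconds
Delay in ms = 1000 * 1000 / 200000
Delay = 5.0000 ms
Rounded to 2 dp = 5.00 ms

5.00


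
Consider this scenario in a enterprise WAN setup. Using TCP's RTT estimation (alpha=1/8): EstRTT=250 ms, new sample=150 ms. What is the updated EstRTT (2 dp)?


Given: EstRTT = 250 ms, SampleRTT = 150 ms, alpha = 1/8
New EstRTT = (1 - alpha) * EstRTT + alpha * SampleRTT
(7/8) * 250 = 218.75
(1/8) * 150 = 18.75
New EstRTT = 218.75 + 18.75 = 237.5 ms -> 237.50 ms (2 dp)

237.50


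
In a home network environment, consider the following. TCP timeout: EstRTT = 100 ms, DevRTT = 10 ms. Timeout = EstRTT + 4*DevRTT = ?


Given: EstRTT = 100 ms, DevRTT = 10 ms
Timeout = EstRTT + 4 * DevRTT
4 * DevRTT = 4 * 10 = 40
Timeout = 100 + 40 = 140 ms

140


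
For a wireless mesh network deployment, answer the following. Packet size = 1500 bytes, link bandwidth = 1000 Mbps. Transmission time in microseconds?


Given: packet = 1500 bytes, bandwidth = 1000 Mbps
Packet in bits = 1500 * 8 = 12000 bits
Bandwidth = 1000 * 10^6 = 1000000000 bps
Time = 12000 / 1000000000 seconds
Time in us = 12000 * 10^6 / 1000000000 = 12

12


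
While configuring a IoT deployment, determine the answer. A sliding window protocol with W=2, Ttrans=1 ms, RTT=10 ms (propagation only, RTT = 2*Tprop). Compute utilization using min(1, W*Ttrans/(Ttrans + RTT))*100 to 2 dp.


Given: W = 2, Ttrans = 1 ms, RTT = 10 ms (= 2 * Tprop, Tprop = 5 ms)
Cycle time = Ttrans + RTT = 1 + 10 = 11 ms (first packet sent until its ACK returns)
W * Ttrans = 2 * 1 = 2 ms of sending per cycle
W * Ttrans / (Ttrans + RTT) = 2 / 11 = 0.181818
U = min(1, 0.181818) = 0.181818
U% = 18.18%

18.18


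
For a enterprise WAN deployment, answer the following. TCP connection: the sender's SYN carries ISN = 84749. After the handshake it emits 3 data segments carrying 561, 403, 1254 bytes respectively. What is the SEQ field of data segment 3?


The SYN occupies sequence number ISN = 84749, so the first data byte is ISN + 1 = 84750.
SEQ of data segment i = (ISN + 1) + sum of payload sizes of segments 1..i-1.
Segment 1: SEQ = 84750, payload = 561 bytes
Segment 2: SEQ = 85311, payload = 403 bytes
Segment 3: SEQ = 85714, payload = 1254 bytes
SEQ of segment 3 = 84750 + 561 + 403 = 85714

85714


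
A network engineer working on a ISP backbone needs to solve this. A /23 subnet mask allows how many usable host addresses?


Given: subnet mask /23
Host bits = 32 - 23 = 9
Total addresses = 2^9 = 512
Usable hosts = 512 - 2 (network + broadcast) = 510

510


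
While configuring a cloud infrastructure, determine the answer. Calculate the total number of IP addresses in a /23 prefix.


Given: CIDR prefix /23
Host bits = 32 - 23 = 9
Total addresses = 2^9 = 512

512


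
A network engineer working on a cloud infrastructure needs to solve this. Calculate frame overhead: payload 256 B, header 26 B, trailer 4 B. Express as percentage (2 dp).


Given: payload = 256 B, header = 26 B, trailer = 4 B
Overhead bytes = header + trailer = 26 + 4 = 30
Total frame = payload + overhead = 256 + 30 = 286
Overhead % = 30 / 286 * 100 = 10.4895% -> 10.49% (2 dp)

10.49


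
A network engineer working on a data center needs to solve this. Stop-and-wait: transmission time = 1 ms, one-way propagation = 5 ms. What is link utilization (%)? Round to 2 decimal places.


Given: Ttrans = 1 ms, Tprop = 5 ms
RTT = 2 * Tprop = 2 * 5 = 10 ms
U = Ttrans / (Ttrans + RTT)
U = 1 / (1 + 10)
U = 1 / 11 = 0.090909
U% = 9.09%

9.09


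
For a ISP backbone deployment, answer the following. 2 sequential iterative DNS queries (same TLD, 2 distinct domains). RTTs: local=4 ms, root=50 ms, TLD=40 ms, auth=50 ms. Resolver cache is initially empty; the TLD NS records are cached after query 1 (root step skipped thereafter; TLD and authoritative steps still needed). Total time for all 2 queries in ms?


Lookup 1 (cold cache): local + root + TLD + auth = 4 + 50 + 40 + 50 = 144 ms
Lookups 2..2 (TLD NS cached -> skip root; new domain -> still ask TLD and auth): local + TLD + auth = 4 + 40 + 50 = 94 ms each
Remaining 1 lookups: 1 * 94 = 94 ms
Total = 144 + 94 = 238 ms

238


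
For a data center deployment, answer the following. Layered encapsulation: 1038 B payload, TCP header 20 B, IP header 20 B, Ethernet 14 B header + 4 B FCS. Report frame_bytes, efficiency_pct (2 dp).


TCP segment = 1038 + 20 = 1058 B
IP packet = 1058 + 20 = 1078 B
Ethernet frame = 1078 + 14 + 4 = 1096 B
Efficiency = app / frame = 1038 / 1096 = 0.947080 = 94.7080% -> 94.71% (2 dp)

1096, 94.71


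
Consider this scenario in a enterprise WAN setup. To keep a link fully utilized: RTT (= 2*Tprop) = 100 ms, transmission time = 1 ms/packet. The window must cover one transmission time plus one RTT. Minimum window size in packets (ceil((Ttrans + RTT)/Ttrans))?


Given: Ttrans = 1 ms, RTT = 100 ms (= 2 * Tprop, Tprop = 50 ms)
Time until first ACK returns = Ttrans + RTT = 1 + 100 = 101 ms
Need W * Ttrans >= Ttrans + RTT  ->  W >= (Ttrans + RTT) / Ttrans
(Ttrans + RTT) / Ttrans = 101 / 1 = 101
W_min = ceil(101) = 101

101


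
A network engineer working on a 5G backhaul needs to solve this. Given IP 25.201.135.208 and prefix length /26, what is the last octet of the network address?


Given: IP = 25.201.135.208, prefix = /26
Subnet mask = 255.255.255.192
Last octet of IP: 208
Last octet of mask: 192
Network last octet = 208 AND 192 = 192

192


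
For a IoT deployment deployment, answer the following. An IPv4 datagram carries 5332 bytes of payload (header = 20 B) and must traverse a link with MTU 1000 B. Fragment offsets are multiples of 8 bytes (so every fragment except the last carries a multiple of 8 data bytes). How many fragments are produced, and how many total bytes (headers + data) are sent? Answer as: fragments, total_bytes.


Max data per non-final fragment = floor((MTU - header)/8)*8 = floor((1000 - 20)/8)*8 = floor(980/8)*8 = 976 B
Final fragment needs no 8-byte alignment: it can carry up to MTU - header = 980 B
Non-final fragments needed = ceil((payload - 980) / 976) = ceil(4352/976) = ceil(4.4590) = 5
Number of fragments = 5 + 1 = 6
Fragment sizes (data): 5 * 976 B + 452 B (last, 452 <= 980 OK)
Total bytes sent = payload + n_frags * header = 5332 + 6*20 = 5332 + 120 = 5452 B

6, 5452


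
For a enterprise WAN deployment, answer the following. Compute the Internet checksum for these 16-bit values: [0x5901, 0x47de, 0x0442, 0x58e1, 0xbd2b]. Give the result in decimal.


Given words: [0x5901, 0x47de, 0x0442, 0x58e1, 0xbd2b]
Step 1: Sum all words
Raw sum = 22785 + 18398 + 1090 + 22753 + 48427 = 113453
Step 2: Fold carry: (47917 + 1) = 47918
One's complement = ~47918 & 0xFFFF = 17617

17617


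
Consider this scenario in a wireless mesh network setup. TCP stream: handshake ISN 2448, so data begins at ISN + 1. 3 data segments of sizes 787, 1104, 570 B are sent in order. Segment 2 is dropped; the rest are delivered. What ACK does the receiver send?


SYN uses sequence number 2448; first data byte = ISN + 1 = 2449.
Segment 1: SEQ = 2449, len = 787 B, covers [2449, 3235]
Segment 2: SEQ = 3236, len = 1104 B, covers [3236, 4339] [LOST]
Segment 3: SEQ = 4340, len = 570 B, covers [4340, 4909]
In-order data received: bytes [2449, 3235] (segments 1..1).
Segment 2 missing -> gap begins at byte 3236; later segments buffered out of order.
Cumulative ACK = next expected in-order byte = 2449 + 787 = 3236

3236


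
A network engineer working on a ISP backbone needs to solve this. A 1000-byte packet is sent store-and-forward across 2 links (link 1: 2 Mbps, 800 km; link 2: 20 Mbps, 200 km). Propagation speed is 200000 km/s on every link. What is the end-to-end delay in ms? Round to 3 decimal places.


Packet = 1000 bytes = 8000 bits. Store-and-forward: sum (t_trans + t_prop) per link.
Link 1: t_trans = 8000/(2*10^6) s = 4.0000 ms; t_prop = 800/200000 s = 4.0000 ms; subtotal = 8.0000 ms
Link 2: t_trans = 8000/(20*10^6) s = 0.4000 ms; t_prop = 200/200000 s = 1.0000 ms; subtotal = 1.4000 ms
End-to-end = 8.0000 + 1.4000 = 9.4000 ms -> 9.400 ms (3 dp)

9.400


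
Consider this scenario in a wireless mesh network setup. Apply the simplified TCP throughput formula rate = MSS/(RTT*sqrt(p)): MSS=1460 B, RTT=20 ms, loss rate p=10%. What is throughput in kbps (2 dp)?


Given: MSS = 1460 bytes, RTT = 20 ms, loss = 10%
RTT in seconds = 20 / 1000 = 0.02
Loss rate = 10% = 0.1
sqrt(loss) = sqrt(0.1) = 0.316227766017
Throughput (bytes/s) = 1460 / (0.02 * 0.316227766017) = 230846.2692
Throughput (kbps) = 230846.2692 * 8 / 1000 = 1846.770154 -> 1846.77 kbps (2 dp)

1846.77


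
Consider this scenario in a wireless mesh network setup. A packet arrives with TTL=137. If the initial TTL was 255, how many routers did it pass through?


Given: initial TTL = 255, received TTL = 137
Hops = initial TTL - received TTL
Hops = 255 - 137 = 118

118


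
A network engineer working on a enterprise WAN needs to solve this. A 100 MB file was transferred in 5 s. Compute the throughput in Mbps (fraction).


Given: file = 100 MB, time = 5 s
File in Mb = 100 * 8 = 800 Mb
Throughput = 800 / 5 Mbps
Throughput = 160 Mbps

160


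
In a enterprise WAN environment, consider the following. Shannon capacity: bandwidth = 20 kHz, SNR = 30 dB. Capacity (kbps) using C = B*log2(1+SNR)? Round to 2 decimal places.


Given: B = 20 kHz, SNR = 30 dB
SNR linear = 10^(30/10) = 1000
1 + SNR = 1001
log2(1001) = 9.9672262588
C = 20 * 1000 * 9.9672262588 = 199344.5252 bps
C = 199.344525 kbps -> 199.34 kbps (2 dp)

199.34
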